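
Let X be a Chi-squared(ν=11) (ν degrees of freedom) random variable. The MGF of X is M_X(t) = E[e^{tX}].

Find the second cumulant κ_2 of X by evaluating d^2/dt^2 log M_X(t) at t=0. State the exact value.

κ_2 = d^2K/dt^2 |_{t=0} = 22

M_X(t) = (1 - 2*t)^(-11/2)
K_X(t) = log M_X(t) = -11*log(1 - 2*t)/2
dK/dt = -11/(2*t - 1)
d^2K/dt^2 = 22/(4*t^2 - 4*t + 1)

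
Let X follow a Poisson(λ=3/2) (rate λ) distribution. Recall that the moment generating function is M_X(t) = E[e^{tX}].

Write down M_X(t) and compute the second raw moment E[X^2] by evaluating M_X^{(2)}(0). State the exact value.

E[X^2] = d^2M/dt^2 |_{t=0} = 15/4

M_X(t) = e^(3*e^(t)/2 - 3/2)
dM/dt = 3*e^(-3/2)*e^(t)*e^(3*e^(t)/2)/2
d^2M/dt^2 = (9*e^(2*t)*e^(3*e^(t)/2) + 6*e^(t)*e^(3*e^(t)/2))*e^(-3/2)/4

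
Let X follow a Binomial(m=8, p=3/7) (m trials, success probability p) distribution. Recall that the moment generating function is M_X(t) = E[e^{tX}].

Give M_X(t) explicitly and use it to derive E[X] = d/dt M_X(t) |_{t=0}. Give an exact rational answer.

M_X(t) = (3*e^(t)/7 + 4/7)^8

E[X] = dM/dt |_{t=0} = 24/7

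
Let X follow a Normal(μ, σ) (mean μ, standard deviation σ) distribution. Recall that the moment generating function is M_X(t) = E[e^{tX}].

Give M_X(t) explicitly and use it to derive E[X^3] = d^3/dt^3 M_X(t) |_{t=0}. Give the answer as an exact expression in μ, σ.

E[X^3] = D^3[M](0) = μ*(μ^2 + 3*σ^2)

M_X(t) = e^(μ*t + σ^2*t^2/2)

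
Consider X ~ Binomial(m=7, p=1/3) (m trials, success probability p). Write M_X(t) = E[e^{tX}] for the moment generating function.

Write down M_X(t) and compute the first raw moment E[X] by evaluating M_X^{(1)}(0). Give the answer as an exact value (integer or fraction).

E[X] = dM/dt |_{t=0} = 7/3

M_X(t) = (e^(t)/3 + 2/3)^7
dM/dt = 7*e^(7*t)/2187 + 28*e^(6*t)/729 + 140*e^(5*t)/729 + 1120*e^(4*t)/2187 + 560*e^(3*t)/729 + 448*e^(2*t)/729 + 448*e^(t)/2187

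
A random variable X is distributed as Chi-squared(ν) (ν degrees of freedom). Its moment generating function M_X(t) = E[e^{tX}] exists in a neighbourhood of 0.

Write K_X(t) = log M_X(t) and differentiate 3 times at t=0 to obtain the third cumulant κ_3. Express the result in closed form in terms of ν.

κ_3 = K′′′(0) = 8*ν

M_X(t) = (1 - 2*t)^(-ν/2)
K_X(t) = log M_X(t) = -ν*log(1 - 2*t)/2
K′(t) = -ν/(2*t - 1)
K′′(t) = 2*ν/(4*t^2 - 4*t + 1)
K′′′(t) = -8*ν/(8*t^3 - 12*t^2 + 6*t - 1)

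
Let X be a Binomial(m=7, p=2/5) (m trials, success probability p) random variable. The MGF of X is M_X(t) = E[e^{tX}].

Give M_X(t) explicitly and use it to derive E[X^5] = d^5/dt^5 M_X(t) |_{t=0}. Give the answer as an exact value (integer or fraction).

M_X(t) = (2*e^(t)/5 + 3/5)^7
M′(t) = 896*e^(7*t)/78125 + 8064*e^(6*t)/78125 + 6048*e^(5*t)/15625 + 12096*e^(4*t)/15625 + 13608*e^(3*t)/15625 + 40824*e^(2*t)/78125 + 10206*e^(t)/78125
M′′(t) = 6272*e^(7*t)/78125 + 48384*e^(6*t)/78125 + 6048*e^(5*t)/3125 + 48384*e^(4*t)/15625 + 40824*e^(3*t)/15625 + 81648*e^(2*t)/78125 + 10206*e^(t)/78125
M′′′(t) = 43904*e^(7*t)/78125 + 290304*e^(6*t)/78125 + 6048*e^(5*t)/625 + 193536*e^(4*t)/15625 + 122472*e^(3*t)/15625 + 163296*e^(2*t)/78125 + 10206*e^(t)/78125
M′′′′(t) = 307328*e^(7*t)/78125 + 1741824*e^(6*t)/78125 + 6048*e^(5*t)/125 + 774144*e^(4*t)/15625 + 367416*e^(3*t)/15625 + 326592*e^(2*t)/78125 + 10206*e^(t)/78125
M′′′′′(t) = 2151296*e^(7*t)/78125 + 10450944*e^(6*t)/78125 + 6048*e^(5*t)/25 + 3096576*e^(4*t)/15625 + 1102248*e^(3*t)/15625 + 653184*e^(2*t)/78125 + 10206*e^(t)/78125

E[X^5] = M′′′′′(0) = 425278/625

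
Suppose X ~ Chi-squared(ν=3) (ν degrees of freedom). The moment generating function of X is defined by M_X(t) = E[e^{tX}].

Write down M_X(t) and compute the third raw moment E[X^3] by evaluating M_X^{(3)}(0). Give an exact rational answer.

E[X^3] = d^3M/dt^3 |_{t=0} = 105

M_X(t) = (1 - 2*t)^(-3/2)
dM/dt = 3/(4*t^2*√(1 - 2*t) - 4*t*√(1 - 2*t) + √(1 - 2*t))
d^2M/dt^2 = -15/(8*t^3*√(1 - 2*t) - 12*t^2*√(1 - 2*t) + 6*t*√(1 - 2*t) - √(1 - 2*t))
d^3M/dt^3 = 105/(16*t^4*√(1 - 2*t) - 32*t^3*√(1 - 2*t) + 24*t^2*√(1 - 2*t) - 8*t*√(1 - 2*t) + √(1 - 2*t))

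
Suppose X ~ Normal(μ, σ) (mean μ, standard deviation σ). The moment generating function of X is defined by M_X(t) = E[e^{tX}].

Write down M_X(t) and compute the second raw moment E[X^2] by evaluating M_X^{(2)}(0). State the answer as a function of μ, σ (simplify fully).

E[X^2] = M^(2)(0) = μ^2 + σ^2

M_X(t) = e^(μ*t + σ^2*t^2/2)
M^(2)(t) = μ^2*e^(μ*t)*e^(σ^2*t^2/2) + 2*μ*σ^2*t*e^(μ*t)*e^(σ^2*t^2/2) + σ^4*t^2*e^(μ*t)*e^(σ^2*t^2/2) + σ^2*e^(μ*t)*e^(σ^2*t^2/2)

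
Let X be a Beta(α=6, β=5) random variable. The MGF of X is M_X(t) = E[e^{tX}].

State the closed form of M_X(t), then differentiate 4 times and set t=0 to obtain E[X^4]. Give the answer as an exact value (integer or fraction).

M_X(t) = ₁F₁(6; 11; t)
M′(t) = 6*₁F₁(7; 12; t)/11
M′′(t) = 7*₁F₁(8; 13; t)/22
M′′′(t) = 28*₁F₁(9; 14; t)/143
M′′′′(t) = 18*₁F₁(10; 15; t)/143

E[X^4] = M′′′′(0) = 18/143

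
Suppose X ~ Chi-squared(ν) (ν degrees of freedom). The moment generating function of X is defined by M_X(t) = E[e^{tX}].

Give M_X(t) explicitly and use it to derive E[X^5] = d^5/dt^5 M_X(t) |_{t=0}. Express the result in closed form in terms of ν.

M_X(t) = (1 - 2*t)^(-ν/2)

E[X^5] = D^5[M](0) = ν*(ν^4 + 20*ν^3 + 140*ν^2 + 400*ν + 384)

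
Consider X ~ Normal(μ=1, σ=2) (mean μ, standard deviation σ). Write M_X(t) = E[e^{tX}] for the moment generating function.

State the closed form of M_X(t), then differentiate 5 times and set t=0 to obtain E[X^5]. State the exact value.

E[X^5] = M′′′′′(0) = 281

M_X(t) = e^(2*t^2 + t)
M′(t) = 4*t*e^(t)*e^(2*t^2) + e^(t)*e^(2*t^2)
M′′(t) = 16*t^2*e^(t)*e^(2*t^2) + 8*t*e^(t)*e^(2*t^2) + 5*e^(t)*e^(2*t^2)
M′′′(t) = 64*t^3*e^(t)*e^(2*t^2) + 48*t^2*e^(t)*e^(2*t^2) + 60*t*e^(t)*e^(2*t^2) + 13*e^(t)*e^(2*t^2)
M′′′′(t) = 256*t^4*e^(t)*e^(2*t^2) + 256*t^3*e^(t)*e^(2*t^2) + 480*t^2*e^(t)*e^(2*t^2) + 208*t*e^(t)*e^(2*t^2) + 73*e^(t)*e^(2*t^2)
M′′′′′(t) = 1024*t^5*e^(t)*e^(2*t^2) + 1280*t^4*e^(t)*e^(2*t^2) + 3200*t^3*e^(t)*e^(2*t^2) + 2080*t^2*e^(t)*e^(2*t^2) + 1460*t*e^(t)*e^(2*t^2) + 281*e^(t)*e^(2*t^2)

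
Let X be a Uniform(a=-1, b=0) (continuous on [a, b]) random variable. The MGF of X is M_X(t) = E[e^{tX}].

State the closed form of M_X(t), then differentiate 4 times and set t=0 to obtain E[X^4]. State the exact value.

E[X^4] = D^4[M](0) = 1/5

M_X(t) = (1 - e^(-t))/t
D^4[M](t) = (-t^4 - 4*t^3 - 12*t^2 - 24*t + 24*e^(t) - 24)*e^(-t)/t^5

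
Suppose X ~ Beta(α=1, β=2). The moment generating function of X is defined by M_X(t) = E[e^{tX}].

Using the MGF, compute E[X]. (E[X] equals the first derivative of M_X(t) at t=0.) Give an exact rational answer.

M_X(t) = ₁F₁(1; 3; t)
M^(1)(t) = ₁F₁(2; 4; t)/3

E[X] = M^(1)(0) = 1/3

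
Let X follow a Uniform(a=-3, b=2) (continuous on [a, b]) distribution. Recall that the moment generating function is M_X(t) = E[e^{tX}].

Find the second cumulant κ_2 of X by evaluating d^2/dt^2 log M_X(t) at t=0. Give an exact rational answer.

M_X(t) = (e^(2*t) - e^(-3*t))/(5*t)
K_X(t) = log M_X(t) = -log(t) + log(e^(2*t) - e^(-3*t)) - log(5)
D^2[K](t) = (-25*t^2*e^(5*t) + e^(10*t) - 2*e^(5*t) + 1)/(t^2*e^(10*t) - 2*t^2*e^(5*t) + t^2)

κ_2 = D^2[K](0) = 25/12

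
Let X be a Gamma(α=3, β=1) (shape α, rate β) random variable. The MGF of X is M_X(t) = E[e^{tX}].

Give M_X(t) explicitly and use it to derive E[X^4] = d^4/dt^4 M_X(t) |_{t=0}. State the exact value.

E[X^4] = d^4M/dt^4 |_{t=0} = 360

M_X(t) = (1 - t)^(-3)
dM/dt = 3/(t^4 - 4*t^3 + 6*t^2 - 4*t + 1)
d^2M/dt^2 = -12/(t^5 - 5*t^4 + 10*t^3 - 10*t^2 + 5*t - 1)
d^3M/dt^3 = 60/(t^6 - 6*t^5 + 15*t^4 - 20*t^3 + 15*t^2 - 6*t + 1)
d^4M/dt^4 = -360/(t^7 - 7*t^6 + 21*t^5 - 35*t^4 + 35*t^3 - 21*t^2 + 7*t - 1)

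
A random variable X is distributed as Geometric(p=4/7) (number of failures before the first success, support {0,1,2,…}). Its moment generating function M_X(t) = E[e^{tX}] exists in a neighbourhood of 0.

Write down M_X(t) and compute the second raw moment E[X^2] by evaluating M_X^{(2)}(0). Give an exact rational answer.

M_X(t) = 4/(7*(1 - 3*e^(t)/7))
D^2[M](t) = (-36*e^(2*t) - 84*e^(t))/(27*e^(3*t) - 189*e^(2*t) + 441*e^(t) - 343)

E[X^2] = D^2[M](0) = 15/8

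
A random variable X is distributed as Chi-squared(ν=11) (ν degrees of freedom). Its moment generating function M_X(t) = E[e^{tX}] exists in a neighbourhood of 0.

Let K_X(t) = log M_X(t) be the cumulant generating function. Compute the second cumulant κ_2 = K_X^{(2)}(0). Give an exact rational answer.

M_X(t) = (1 - 2*t)^(-11/2)
K_X(t) = log M_X(t) = -11*log(1 - 2*t)/2
K′(t) = -11/(2*t - 1)
K′′(t) = 22/(4*t^2 - 4*t + 1)

κ_2 = K′′(0) = 22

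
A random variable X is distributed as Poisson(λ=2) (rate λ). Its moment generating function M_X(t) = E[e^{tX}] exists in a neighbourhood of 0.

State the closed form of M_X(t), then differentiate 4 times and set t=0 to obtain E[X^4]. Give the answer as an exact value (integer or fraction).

M_X(t) = e^(2*e^(t) - 2)
dM/dt = 2*e^(-2)*e^(t)*e^(2*e^(t))
d^2M/dt^2 = (4*e^(2*t)*e^(2*e^(t)) + 2*e^(t)*e^(2*e^(t)))*e^(-2)
d^3M/dt^3 = (8*e^(3*t)*e^(2*e^(t)) + 12*e^(2*t)*e^(2*e^(t)) + 2*e^(t)*e^(2*e^(t)))*e^(-2)
d^4M/dt^4 = (16*e^(4*t)*e^(2*e^(t)) + 48*e^(3*t)*e^(2*e^(t)) + 28*e^(2*t)*e^(2*e^(t)) + 2*e^(t)*e^(2*e^(t)))*e^(-2)

E[X^4] = d^4M/dt^4 |_{t=0} = 94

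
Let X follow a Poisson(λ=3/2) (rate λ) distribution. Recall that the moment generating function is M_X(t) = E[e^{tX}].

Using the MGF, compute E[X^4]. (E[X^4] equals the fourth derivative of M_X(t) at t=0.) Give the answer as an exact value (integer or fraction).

E[X^4] = M′′′′(0) = 681/16

M_X(t) = e^(3*e^(t)/2 - 3/2)
M′(t) = 3*e^(-3/2)*e^(t)*e^(3*e^(t)/2)/2
M′′(t) = (9*e^(2*t)*e^(3*e^(t)/2) + 6*e^(t)*e^(3*e^(t)/2))*e^(-3/2)/4
M′′′(t) = (27*e^(3*t)*e^(3*e^(t)/2) + 54*e^(2*t)*e^(3*e^(t)/2) + 12*e^(t)*e^(3*e^(t)/2))*e^(-3/2)/8
M′′′′(t) = (81*e^(4*t)*e^(3*e^(t)/2) + 324*e^(3*t)*e^(3*e^(t)/2) + 252*e^(2*t)*e^(3*e^(t)/2) + 24*e^(t)*e^(3*e^(t)/2))*e^(-3/2)/16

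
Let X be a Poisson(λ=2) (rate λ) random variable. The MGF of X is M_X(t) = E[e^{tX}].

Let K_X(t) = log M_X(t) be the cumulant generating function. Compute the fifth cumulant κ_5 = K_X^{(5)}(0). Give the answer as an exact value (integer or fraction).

M_X(t) = e^(2*e^(t) - 2)
K_X(t) = log M_X(t) = 2*e^(t) - 2
K^(5)(t) = 2*e^(t)

κ_5 = K^(5)(0) = 2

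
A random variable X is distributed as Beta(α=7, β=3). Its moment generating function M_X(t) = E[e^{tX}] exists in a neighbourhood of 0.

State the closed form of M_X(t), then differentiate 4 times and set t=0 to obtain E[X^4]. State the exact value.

E[X^4] = M^(4)(0) = 42/143

M_X(t) = ₁F₁(7; 10; t)
M^(4)(t) = 42*₁F₁(11; 14; t)/143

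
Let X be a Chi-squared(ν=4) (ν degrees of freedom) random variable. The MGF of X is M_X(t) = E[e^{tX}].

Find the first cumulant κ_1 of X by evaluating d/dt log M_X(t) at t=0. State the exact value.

M_X(t) = (1 - 2*t)^(-2)
K_X(t) = log M_X(t) = -2*log(1 - 2*t)
K^(1)(t) = -4/(2*t - 1)

κ_1 = K^(1)(0) = 4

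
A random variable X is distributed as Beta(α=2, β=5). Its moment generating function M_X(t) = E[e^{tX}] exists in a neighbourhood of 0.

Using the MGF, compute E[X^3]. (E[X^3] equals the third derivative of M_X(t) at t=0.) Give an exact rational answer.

E[X^3] = D^3[M](0) = 1/21

M_X(t) = ₁F₁(2; 7; t)
D^3[M](t) = ₁F₁(5; 10; t)/21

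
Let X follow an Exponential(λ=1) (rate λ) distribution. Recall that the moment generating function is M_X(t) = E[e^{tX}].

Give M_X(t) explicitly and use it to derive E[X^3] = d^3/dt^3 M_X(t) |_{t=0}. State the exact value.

M_X(t) = 1/(1 - t)
M′(t) = 1/(t^2 - 2*t + 1)
M′′(t) = -2/(t^3 - 3*t^2 + 3*t - 1)
M′′′(t) = 6/(t^4 - 4*t^3 + 6*t^2 - 4*t + 1)

E[X^3] = M′′′(0) = 6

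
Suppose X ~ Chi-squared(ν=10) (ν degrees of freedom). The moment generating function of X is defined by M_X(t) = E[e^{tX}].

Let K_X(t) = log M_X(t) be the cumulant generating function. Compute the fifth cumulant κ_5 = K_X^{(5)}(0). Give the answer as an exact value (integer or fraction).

κ_5 = D^5[K](0) = 3840

M_X(t) = (1 - 2*t)^(-5)
K_X(t) = log M_X(t) = -5*log(1 - 2*t)
D^5[K](t) = -3840/(32*t^5 - 80*t^4 + 80*t^3 - 40*t^2 + 10*t - 1)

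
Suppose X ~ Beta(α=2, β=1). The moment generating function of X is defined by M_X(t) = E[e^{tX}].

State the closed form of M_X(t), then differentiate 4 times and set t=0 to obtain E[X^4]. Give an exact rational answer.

M_X(t) = ₁F₁(2; 3; t)
dM/dt = 2*₁F₁(3; 4; t)/3
d^2M/dt^2 = ₁F₁(4; 5; t)/2
d^3M/dt^3 = 2*₁F₁(5; 6; t)/5
d^4M/dt^4 = ₁F₁(6; 7; t)/3

E[X^4] = d^4M/dt^4 |_{t=0} = 1/3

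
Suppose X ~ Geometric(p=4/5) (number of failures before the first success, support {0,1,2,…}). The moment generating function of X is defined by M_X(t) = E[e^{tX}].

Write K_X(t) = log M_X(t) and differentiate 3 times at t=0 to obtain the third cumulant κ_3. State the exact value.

M_X(t) = 4/(5*(1 - e^(t)/5))
K_X(t) = log M_X(t) = -log(1 - e^(t)/5) - log(5) + 2*log(2)
dK/dt = -e^(t)/(e^(t) - 5)
d^2K/dt^2 = 5*e^(t)/(e^(2*t) - 10*e^(t) + 25)
d^3K/dt^3 = (-5*e^(2*t) - 25*e^(t))/(e^(3*t) - 15*e^(2*t) + 75*e^(t) - 125)

κ_3 = d^3K/dt^3 |_{t=0} = 15/32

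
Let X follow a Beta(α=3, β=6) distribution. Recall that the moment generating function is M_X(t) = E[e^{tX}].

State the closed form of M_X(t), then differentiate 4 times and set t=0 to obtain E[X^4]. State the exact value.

M_X(t) = ₁F₁(3; 9; t)
D^4[M](t) = ₁F₁(7; 13; t)/33

E[X^4] = D^4[M](0) = 1/33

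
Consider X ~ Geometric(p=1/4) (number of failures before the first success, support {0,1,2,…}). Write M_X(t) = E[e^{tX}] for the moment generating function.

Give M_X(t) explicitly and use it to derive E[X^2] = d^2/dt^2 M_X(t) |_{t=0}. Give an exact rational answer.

M_X(t) = 1/(4*(1 - 3*e^(t)/4))
dM/dt = 3*e^(t)/(9*e^(2*t) - 24*e^(t) + 16)
d^2M/dt^2 = (-9*e^(2*t) - 12*e^(t))/(27*e^(3*t) - 108*e^(2*t) + 144*e^(t) - 64)

E[X^2] = d^2M/dt^2 |_{t=0} = 21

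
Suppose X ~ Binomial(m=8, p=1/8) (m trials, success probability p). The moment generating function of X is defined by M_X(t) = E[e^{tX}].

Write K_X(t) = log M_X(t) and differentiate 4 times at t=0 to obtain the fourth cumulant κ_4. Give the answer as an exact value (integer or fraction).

κ_4 = K′′′′(0) = 77/256

M_X(t) = (e^(t)/8 + 7/8)^8
K_X(t) = log M_X(t) = 8*log(e^(t)/8 + 7/8)
K′(t) = 8*e^(t)/(e^(t) + 7)
K′′(t) = 56*e^(t)/(e^(2*t) + 14*e^(t) + 49)
K′′′(t) = (-56*e^(2*t) + 392*e^(t))/(e^(3*t) + 21*e^(2*t) + 147*e^(t) + 343)
K′′′′(t) = (56*e^(3*t) - 1568*e^(2*t) + 2744*e^(t))/(e^(4*t) + 28*e^(3*t) + 294*e^(2*t) + 1372*e^(t) + 2401)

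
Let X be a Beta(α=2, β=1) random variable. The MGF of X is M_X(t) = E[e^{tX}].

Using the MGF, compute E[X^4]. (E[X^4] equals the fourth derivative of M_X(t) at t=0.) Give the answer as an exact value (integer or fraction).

E[X^4] = D^4[M](0) = 1/3

M_X(t) = ₁F₁(2; 3; t)
D^4[M](t) = ₁F₁(6; 7; t)/3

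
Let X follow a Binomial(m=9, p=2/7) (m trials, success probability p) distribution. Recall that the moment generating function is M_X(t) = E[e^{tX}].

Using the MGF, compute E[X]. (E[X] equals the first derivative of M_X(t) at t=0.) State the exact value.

E[X] = dM/dt |_{t=0} = 18/7

M_X(t) = (2*e^(t)/7 + 5/7)^9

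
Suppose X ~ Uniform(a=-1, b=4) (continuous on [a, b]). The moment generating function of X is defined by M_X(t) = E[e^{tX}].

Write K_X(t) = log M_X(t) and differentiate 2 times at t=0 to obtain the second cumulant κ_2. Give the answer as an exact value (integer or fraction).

M_X(t) = (e^(4*t) - e^(-t))/(5*t)
K_X(t) = log M_X(t) = -log(t) + log(e^(4*t) - e^(-t)) - log(5)
K′(t) = (4*t*e^(5*t) + t - e^(5*t) + 1)/(t*e^(5*t) - t)
K′′(t) = (-25*t^2*e^(5*t) + e^(10*t) - 2*e^(5*t) + 1)/(t^2*e^(10*t) - 2*t^2*e^(5*t) + t^2)

κ_2 = K′′(0) = 25/12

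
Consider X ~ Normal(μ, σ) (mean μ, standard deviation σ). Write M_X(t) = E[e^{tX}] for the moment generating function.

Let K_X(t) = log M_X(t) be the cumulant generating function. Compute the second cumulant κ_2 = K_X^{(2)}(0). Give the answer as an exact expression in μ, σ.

M_X(t) = e^(μ*t + σ^2*t^2/2)
K_X(t) = log M_X(t) = μ*t + σ^2*t^2/2
K^(2)(t) = σ^2

κ_2 = K^(2)(0) = σ^2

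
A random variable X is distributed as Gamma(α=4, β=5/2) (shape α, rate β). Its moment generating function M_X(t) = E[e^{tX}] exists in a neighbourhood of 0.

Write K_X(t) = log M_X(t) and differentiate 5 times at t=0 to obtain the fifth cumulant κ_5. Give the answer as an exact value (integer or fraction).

κ_5 = d^5K/dt^5 |_{t=0} = 3072/3125

M_X(t) = 625/(16*(5/2 - t)^4)
K_X(t) = log M_X(t) = -4*log(5/2 - t) - 4*log(2) + 4*log(5)
dK/dt = -8/(2*t - 5)
d^2K/dt^2 = 16/(4*t^2 - 20*t + 25)
d^3K/dt^3 = -64/(8*t^3 - 60*t^2 + 150*t - 125)
d^4K/dt^4 = 384/(16*t^4 - 160*t^3 + 600*t^2 - 1000*t + 625)
d^5K/dt^5 = -3072/(32*t^5 - 400*t^4 + 2000*t^3 - 5000*t^2 + 6250*t - 3125)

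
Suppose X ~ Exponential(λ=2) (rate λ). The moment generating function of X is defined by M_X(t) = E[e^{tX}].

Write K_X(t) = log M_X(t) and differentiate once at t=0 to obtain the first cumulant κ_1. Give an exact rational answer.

M_X(t) = 2/(2 - t)
K_X(t) = log M_X(t) = -log(2 - t) + log(2)
D[K](t) = -1/(t - 2)

κ_1 = D[K](0) = 1/2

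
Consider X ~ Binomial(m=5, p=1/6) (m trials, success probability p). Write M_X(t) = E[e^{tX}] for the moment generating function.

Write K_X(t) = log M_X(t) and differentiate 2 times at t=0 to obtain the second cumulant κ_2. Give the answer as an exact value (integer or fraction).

κ_2 = D^2[K](0) = 25/36

M_X(t) = (e^(t)/6 + 5/6)^5
K_X(t) = log M_X(t) = 5*log(e^(t)/6 + 5/6)
D^2[K](t) = 25*e^(t)/(e^(2*t) + 10*e^(t) + 25)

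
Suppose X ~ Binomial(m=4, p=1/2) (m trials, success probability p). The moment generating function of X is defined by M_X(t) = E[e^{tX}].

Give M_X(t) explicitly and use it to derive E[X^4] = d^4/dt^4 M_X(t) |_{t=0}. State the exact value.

M_X(t) = (e^(t)/2 + 1/2)^4
M^(4)(t) = 16*e^(4*t) + 81*e^(3*t)/4 + 6*e^(2*t) + e^(t)/4

E[X^4] = M^(4)(0) = 85/2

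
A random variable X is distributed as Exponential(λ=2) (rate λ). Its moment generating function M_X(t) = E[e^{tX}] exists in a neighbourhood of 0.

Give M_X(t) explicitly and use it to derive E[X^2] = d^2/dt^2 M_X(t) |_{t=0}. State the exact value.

M_X(t) = 2/(2 - t)
dM/dt = 2/(t^2 - 4*t + 4)
d^2M/dt^2 = -4/(t^3 - 6*t^2 + 12*t - 8)

E[X^2] = d^2M/dt^2 |_{t=0} = 1/2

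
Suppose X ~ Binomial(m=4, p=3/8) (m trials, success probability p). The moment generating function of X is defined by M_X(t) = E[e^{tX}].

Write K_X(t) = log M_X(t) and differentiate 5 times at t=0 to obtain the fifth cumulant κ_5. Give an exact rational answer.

M_X(t) = (3*e^(t)/8 + 5/8)^4
K_X(t) = log M_X(t) = 4*log(3*e^(t)/8 + 5/8)
K′(t) = 12*e^(t)/(3*e^(t) + 5)
K′′(t) = 60*e^(t)/(9*e^(2*t) + 30*e^(t) + 25)
K′′′(t) = (-180*e^(2*t) + 300*e^(t))/(27*e^(3*t) + 135*e^(2*t) + 225*e^(t) + 125)
K′′′′(t) = (540*e^(3*t) - 3600*e^(2*t) + 1500*e^(t))/(81*e^(4*t) + 540*e^(3*t) + 1350*e^(2*t) + 1500*e^(t) + 625)
K′′′′′(t) = (-1620*e^(4*t) + 29700*e^(3*t) - 49500*e^(2*t) + 7500*e^(t))/(243*e^(5*t) + 2025*e^(4*t) + 6750*e^(3*t) + 11250*e^(2*t) + 9375*e^(t) + 3125)

κ_5 = K′′′′′(0) = -435/1024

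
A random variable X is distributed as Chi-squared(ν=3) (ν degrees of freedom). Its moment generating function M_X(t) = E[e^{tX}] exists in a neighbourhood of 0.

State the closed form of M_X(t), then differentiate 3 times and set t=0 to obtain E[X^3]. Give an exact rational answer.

M_X(t) = (1 - 2*t)^(-3/2)
D^3[M](t) = 105/(16*t^4*√(1 - 2*t) - 32*t^3*√(1 - 2*t) + 24*t^2*√(1 - 2*t) - 8*t*√(1 - 2*t) + √(1 - 2*t))

E[X^3] = D^3[M](0) = 105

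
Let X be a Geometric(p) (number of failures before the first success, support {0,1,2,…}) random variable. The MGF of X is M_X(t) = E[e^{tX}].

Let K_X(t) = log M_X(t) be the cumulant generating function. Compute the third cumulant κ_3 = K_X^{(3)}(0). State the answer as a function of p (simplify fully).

κ_3 = K′′′(0) = (p^2 - 3*p + 2)/p^3

M_X(t) = p/(-(1 - p)*e^(t) + 1)
K_X(t) = log M_X(t) = log(p) - log(-(1 - p)*e^(t) + 1)
K′(t) = (-p*e^(t) + e^(t))/(p*e^(t) - e^(t) + 1)
K′′(t) = (-p*e^(t) + e^(t))/(p^2*e^(2*t) - 2*p*e^(2*t) + 2*p*e^(t) + e^(2*t) - 2*e^(t) + 1)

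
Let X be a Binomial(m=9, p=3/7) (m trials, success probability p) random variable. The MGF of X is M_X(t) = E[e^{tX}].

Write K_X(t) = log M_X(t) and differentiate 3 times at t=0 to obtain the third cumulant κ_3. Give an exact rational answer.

κ_3 = K^(3)(0) = 108/343

M_X(t) = (3*e^(t)/7 + 4/7)^9
K_X(t) = log M_X(t) = 9*log(3*e^(t)/7 + 4/7)
K^(3)(t) = (-324*e^(2*t) + 432*e^(t))/(27*e^(3*t) + 108*e^(2*t) + 144*e^(t) + 64)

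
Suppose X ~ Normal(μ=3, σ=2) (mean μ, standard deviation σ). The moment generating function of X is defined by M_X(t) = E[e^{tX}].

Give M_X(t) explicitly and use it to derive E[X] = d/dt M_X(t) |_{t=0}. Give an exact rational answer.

M_X(t) = e^(2*t^2 + 3*t)
M′(t) = 4*t*e^(3*t)*e^(2*t^2) + 3*e^(3*t)*e^(2*t^2)

E[X] = M′(0) = 3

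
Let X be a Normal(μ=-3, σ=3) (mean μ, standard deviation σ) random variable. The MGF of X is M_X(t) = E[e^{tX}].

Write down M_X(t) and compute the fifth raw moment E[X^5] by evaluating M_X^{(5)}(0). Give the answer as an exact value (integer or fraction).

M_X(t) = e^(9*t^2/2 - 3*t)
M′(t) = 9*t*e^(-3*t)*e^(9*t^2/2) - 3*e^(-3*t)*e^(9*t^2/2)
M′′(t) = (81*t^2*e^(9*t^2/2) - 54*t*e^(9*t^2/2) + 18*e^(9*t^2/2))*e^(-3*t)
M′′′(t) = (729*t^3*e^(9*t^2/2) - 729*t^2*e^(9*t^2/2) + 486*t*e^(9*t^2/2) - 108*e^(9*t^2/2))*e^(-3*t)
M′′′′(t) = (6561*t^4*e^(9*t^2/2) - 8748*t^3*e^(9*t^2/2) + 8748*t^2*e^(9*t^2/2) - 3888*t*e^(9*t^2/2) + 810*e^(9*t^2/2))*e^(-3*t)
M′′′′′(t) = (59049*t^5*e^(9*t^2/2) - 98415*t^4*e^(9*t^2/2) + 131220*t^3*e^(9*t^2/2) - 87480*t^2*e^(9*t^2/2) + 36450*t*e^(9*t^2/2) - 6318*e^(9*t^2/2))*e^(-3*t)

E[X^5] = M′′′′′(0) = -6318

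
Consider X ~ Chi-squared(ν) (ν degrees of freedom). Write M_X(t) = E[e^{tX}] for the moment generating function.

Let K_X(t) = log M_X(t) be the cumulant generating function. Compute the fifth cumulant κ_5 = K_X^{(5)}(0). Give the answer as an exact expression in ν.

M_X(t) = (1 - 2*t)^(-ν/2)
K_X(t) = log M_X(t) = -ν*log(1 - 2*t)/2
D^5[K](t) = -384*ν/(32*t^5 - 80*t^4 + 80*t^3 - 40*t^2 + 10*t - 1)

κ_5 = D^5[K](0) = 384*ν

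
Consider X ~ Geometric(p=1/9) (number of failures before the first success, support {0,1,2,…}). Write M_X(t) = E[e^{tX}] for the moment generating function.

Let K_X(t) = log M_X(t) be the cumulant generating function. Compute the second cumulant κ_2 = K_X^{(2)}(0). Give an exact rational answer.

M_X(t) = 1/(9*(1 - 8*e^(t)/9))
K_X(t) = log M_X(t) = -log(1 - 8*e^(t)/9) - 2*log(3)
D^2[K](t) = 72*e^(t)/(64*e^(2*t) - 144*e^(t) + 81)

κ_2 = D^2[K](0) = 72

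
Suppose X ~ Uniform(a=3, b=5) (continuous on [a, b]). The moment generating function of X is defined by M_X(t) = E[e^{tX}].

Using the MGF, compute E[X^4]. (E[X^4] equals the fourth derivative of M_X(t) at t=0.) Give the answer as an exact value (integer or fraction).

M_X(t) = (e^(5*t) - e^(3*t))/(2*t)

E[X^4] = M^(4)(0) = 1441/5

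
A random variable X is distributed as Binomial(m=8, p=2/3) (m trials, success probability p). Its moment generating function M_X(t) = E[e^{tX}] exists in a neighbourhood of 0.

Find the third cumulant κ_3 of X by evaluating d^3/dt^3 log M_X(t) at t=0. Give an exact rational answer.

M_X(t) = (2*e^(t)/3 + 1/3)^8
K_X(t) = log M_X(t) = 8*log(2*e^(t)/3 + 1/3)
dK/dt = 16*e^(t)/(2*e^(t) + 1)
d^2K/dt^2 = 16*e^(t)/(4*e^(2*t) + 4*e^(t) + 1)
d^3K/dt^3 = (-32*e^(2*t) + 16*e^(t))/(8*e^(3*t) + 12*e^(2*t) + 6*e^(t) + 1)

κ_3 = d^3K/dt^3 |_{t=0} = -16/27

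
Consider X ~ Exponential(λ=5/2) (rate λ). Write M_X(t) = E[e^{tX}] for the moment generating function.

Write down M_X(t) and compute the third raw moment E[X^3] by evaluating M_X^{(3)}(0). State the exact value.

M_X(t) = 5/(2*(5/2 - t))
dM/dt = 10/(4*t^2 - 20*t + 25)
d^2M/dt^2 = -40/(8*t^3 - 60*t^2 + 150*t - 125)
d^3M/dt^3 = 240/(16*t^4 - 160*t^3 + 600*t^2 - 1000*t + 625)

E[X^3] = d^3M/dt^3 |_{t=0} = 48/125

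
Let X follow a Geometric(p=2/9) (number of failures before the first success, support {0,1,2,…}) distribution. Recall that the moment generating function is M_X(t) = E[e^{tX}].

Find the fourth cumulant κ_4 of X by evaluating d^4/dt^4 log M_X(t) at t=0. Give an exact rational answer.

κ_4 = K′′′′(0) = 12033/8

M_X(t) = 2/(9*(1 - 7*e^(t)/9))
K_X(t) = log M_X(t) = -log(1 - 7*e^(t)/9) - 2*log(3) + log(2)
K′(t) = -7*e^(t)/(7*e^(t) - 9)
K′′(t) = 63*e^(t)/(49*e^(2*t) - 126*e^(t) + 81)
K′′′(t) = (-441*e^(2*t) - 567*e^(t))/(343*e^(3*t) - 1323*e^(2*t) + 1701*e^(t) - 729)
K′′′′(t) = (3087*e^(3*t) + 15876*e^(2*t) + 5103*e^(t))/(2401*e^(4*t) - 12348*e^(3*t) + 23814*e^(2*t) - 20412*e^(t) + 6561)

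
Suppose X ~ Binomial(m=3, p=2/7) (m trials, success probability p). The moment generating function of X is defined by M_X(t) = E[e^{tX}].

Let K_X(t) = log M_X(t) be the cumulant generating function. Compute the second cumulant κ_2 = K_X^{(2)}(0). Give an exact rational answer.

κ_2 = d^2K/dt^2 |_{t=0} = 30/49

M_X(t) = (2*e^(t)/7 + 5/7)^3
K_X(t) = log M_X(t) = 3*log(2*e^(t)/7 + 5/7)
dK/dt = 6*e^(t)/(2*e^(t) + 5)
d^2K/dt^2 = 30*e^(t)/(4*e^(2*t) + 20*e^(t) + 25)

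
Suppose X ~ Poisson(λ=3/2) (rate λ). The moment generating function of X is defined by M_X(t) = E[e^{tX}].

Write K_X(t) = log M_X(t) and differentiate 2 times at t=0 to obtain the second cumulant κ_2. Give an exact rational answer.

M_X(t) = e^(3*e^(t)/2 - 3/2)
K_X(t) = log M_X(t) = 3*e^(t)/2 - 3/2
D^2[K](t) = 3*e^(t)/2

κ_2 = D^2[K](0) = 3/2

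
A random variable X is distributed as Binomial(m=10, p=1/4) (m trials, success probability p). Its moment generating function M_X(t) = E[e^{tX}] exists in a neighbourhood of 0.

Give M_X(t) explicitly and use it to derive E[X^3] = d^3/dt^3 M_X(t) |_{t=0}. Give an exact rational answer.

E[X^3] = D^3[M](0) = 245/8

M_X(t) = (e^(t)/4 + 3/4)^10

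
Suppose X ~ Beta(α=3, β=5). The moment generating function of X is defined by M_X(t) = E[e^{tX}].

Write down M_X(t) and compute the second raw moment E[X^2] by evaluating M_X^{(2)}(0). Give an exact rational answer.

E[X^2] = d^2M/dt^2 |_{t=0} = 1/6

M_X(t) = ₁F₁(3; 8; t)
dM/dt = 3*₁F₁(4; 9; t)/8
d^2M/dt^2 = ₁F₁(5; 10; t)/6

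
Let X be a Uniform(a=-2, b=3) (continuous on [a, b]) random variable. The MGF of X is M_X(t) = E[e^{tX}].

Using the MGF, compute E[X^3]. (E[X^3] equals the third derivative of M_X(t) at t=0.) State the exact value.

M_X(t) = (e^(3*t) - e^(-2*t))/(5*t)
D^3[M](t) = (27*t^3*e^(5*t) + 8*t^3 - 27*t^2*e^(5*t) + 12*t^2 + 18*t*e^(5*t) + 12*t - 6*e^(5*t) + 6)*e^(-2*t)/(5*t^4)

E[X^3] = D^3[M](0) = 13/4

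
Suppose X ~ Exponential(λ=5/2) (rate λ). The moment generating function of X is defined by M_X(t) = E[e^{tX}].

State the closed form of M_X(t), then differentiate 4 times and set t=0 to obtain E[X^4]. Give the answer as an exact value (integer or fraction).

M_X(t) = 5/(2*(5/2 - t))
M′(t) = 10/(4*t^2 - 20*t + 25)
M′′(t) = -40/(8*t^3 - 60*t^2 + 150*t - 125)
M′′′(t) = 240/(16*t^4 - 160*t^3 + 600*t^2 - 1000*t + 625)
M′′′′(t) = -1920/(32*t^5 - 400*t^4 + 2000*t^3 - 5000*t^2 + 6250*t - 3125)

E[X^4] = M′′′′(0) = 384/625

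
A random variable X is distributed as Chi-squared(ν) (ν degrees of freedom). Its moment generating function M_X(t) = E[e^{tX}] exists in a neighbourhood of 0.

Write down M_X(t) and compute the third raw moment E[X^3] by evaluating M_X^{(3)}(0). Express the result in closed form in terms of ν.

M_X(t) = (1 - 2*t)^(-ν/2)
M^(3)(t) = (-ν^3 - 6*ν^2 - 8*ν)/(8*t^3*(1 - 2*t)^(ν/2) - 12*t^2*(1 - 2*t)^(ν/2) + 6*t*(1 - 2*t)^(ν/2) - (1 - 2*t)^(ν/2))

E[X^3] = M^(3)(0) = ν*(ν^2 + 6*ν + 8)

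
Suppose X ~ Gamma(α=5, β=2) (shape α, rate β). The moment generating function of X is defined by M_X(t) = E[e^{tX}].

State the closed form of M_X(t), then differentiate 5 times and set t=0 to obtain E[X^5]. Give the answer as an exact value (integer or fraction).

E[X^5] = M′′′′′(0) = 945/2

M_X(t) = 32/(2 - t)^5
M′(t) = 160/(t^6 - 12*t^5 + 60*t^4 - 160*t^3 + 240*t^2 - 192*t + 64)
M′′(t) = -960/(t^7 - 14*t^6 + 84*t^5 - 280*t^4 + 560*t^3 - 672*t^2 + 448*t - 128)
M′′′(t) = 6720/(t^8 - 16*t^7 + 112*t^6 - 448*t^5 + 1120*t^4 - 1792*t^3 + 1792*t^2 - 1024*t + 256)
M′′′′(t) = -53760/(t^9 - 18*t^8 + 144*t^7 - 672*t^6 + 2016*t^5 - 4032*t^4 + 5376*t^3 - 4608*t^2 + 2304*t - 512)
M′′′′′(t) = 483840/(t^10 - 20*t^9 + 180*t^8 - 960*t^7 + 3360*t^6 - 8064*t^5 + 13440*t^4 - 15360*t^3 + 11520*t^2 - 5120*t + 1024)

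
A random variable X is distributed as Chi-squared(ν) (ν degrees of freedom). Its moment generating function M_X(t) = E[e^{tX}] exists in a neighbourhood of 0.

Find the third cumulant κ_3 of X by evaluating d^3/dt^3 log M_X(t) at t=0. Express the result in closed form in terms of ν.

κ_3 = K′′′(0) = 8*ν

M_X(t) = (1 - 2*t)^(-ν/2)
K_X(t) = log M_X(t) = -ν*log(1 - 2*t)/2
K′(t) = -ν/(2*t - 1)
K′′(t) = 2*ν/(4*t^2 - 4*t + 1)
K′′′(t) = -8*ν/(8*t^3 - 12*t^2 + 6*t - 1)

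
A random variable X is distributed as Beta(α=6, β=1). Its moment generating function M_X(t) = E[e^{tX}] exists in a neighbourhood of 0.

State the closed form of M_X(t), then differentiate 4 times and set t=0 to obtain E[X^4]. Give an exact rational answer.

E[X^4] = M′′′′(0) = 3/5

M_X(t) = ₁F₁(6; 7; t)
M′(t) = 6*₁F₁(7; 8; t)/7
M′′(t) = 3*₁F₁(8; 9; t)/4
M′′′(t) = 2*₁F₁(9; 10; t)/3
M′′′′(t) = 3*₁F₁(10; 11; t)/5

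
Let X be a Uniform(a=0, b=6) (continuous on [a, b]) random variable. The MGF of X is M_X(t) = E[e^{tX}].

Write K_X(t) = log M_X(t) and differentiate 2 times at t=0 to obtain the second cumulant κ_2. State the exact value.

κ_2 = K^(2)(0) = 3

M_X(t) = (e^(6*t) - 1)/(6*t)
K_X(t) = log M_X(t) = -log(t) + log(e^(6*t) - 1) - log(6)
K^(2)(t) = (-36*t^2*e^(6*t) + e^(12*t) - 2*e^(6*t) + 1)/(t^2*e^(12*t) - 2*t^2*e^(6*t) + t^2)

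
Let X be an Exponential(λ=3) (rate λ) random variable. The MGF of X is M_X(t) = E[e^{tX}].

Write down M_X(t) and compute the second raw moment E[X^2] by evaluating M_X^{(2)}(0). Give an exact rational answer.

M_X(t) = 3/(3 - t)
dM/dt = 3/(t^2 - 6*t + 9)
d^2M/dt^2 = -6/(t^3 - 9*t^2 + 27*t - 27)

E[X^2] = d^2M/dt^2 |_{t=0} = 2/9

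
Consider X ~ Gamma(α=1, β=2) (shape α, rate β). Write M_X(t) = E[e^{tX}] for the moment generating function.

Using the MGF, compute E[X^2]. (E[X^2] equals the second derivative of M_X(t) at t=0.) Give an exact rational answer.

E[X^2] = M^(2)(0) = 1/2

M_X(t) = 2/(2 - t)
M^(2)(t) = -4/(t^3 - 6*t^2 + 12*t - 8)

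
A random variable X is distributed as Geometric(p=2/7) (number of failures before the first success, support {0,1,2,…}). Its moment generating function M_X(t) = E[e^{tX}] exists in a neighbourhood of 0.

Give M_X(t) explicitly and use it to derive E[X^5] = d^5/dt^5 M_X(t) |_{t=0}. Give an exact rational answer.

E[X^5] = d^5M/dt^5 |_{t=0} = 47255/2

M_X(t) = 2/(7*(1 - 5*e^(t)/7))
dM/dt = 10*e^(t)/(25*e^(2*t) - 70*e^(t) + 49)
d^2M/dt^2 = (-50*e^(2*t) - 70*e^(t))/(125*e^(3*t) - 525*e^(2*t) + 735*e^(t) - 343)
d^3M/dt^3 = (250*e^(3*t) + 1400*e^(2*t) + 490*e^(t))/(625*e^(4*t) - 3500*e^(3*t) + 7350*e^(2*t) - 6860*e^(t) + 2401)
d^4M/dt^4 = (-1250*e^(4*t) - 19250*e^(3*t) - 26950*e^(2*t) - 3430*e^(t))/(3125*e^(5*t) - 21875*e^(4*t) + 61250*e^(3*t) - 85750*e^(2*t) + 60025*e^(t) - 16807)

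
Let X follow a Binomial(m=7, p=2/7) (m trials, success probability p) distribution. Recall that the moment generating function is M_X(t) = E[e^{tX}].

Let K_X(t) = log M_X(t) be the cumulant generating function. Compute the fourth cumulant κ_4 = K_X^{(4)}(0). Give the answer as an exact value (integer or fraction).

M_X(t) = (2*e^(t)/7 + 5/7)^7
K_X(t) = log M_X(t) = 7*log(2*e^(t)/7 + 5/7)
K^(4)(t) = (280*e^(3*t) - 2800*e^(2*t) + 1750*e^(t))/(16*e^(4*t) + 160*e^(3*t) + 600*e^(2*t) + 1000*e^(t) + 625)

κ_4 = K^(4)(0) = -110/343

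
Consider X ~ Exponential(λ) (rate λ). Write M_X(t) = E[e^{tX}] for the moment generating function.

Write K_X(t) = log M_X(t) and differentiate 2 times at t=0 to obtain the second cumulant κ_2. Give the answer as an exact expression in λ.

M_X(t) = λ/(λ - t)
K_X(t) = log M_X(t) = log(λ) - log(λ - t)
K′(t) = -1/(-λ + t)
K′′(t) = 1/(λ^2 - 2*λ*t + t^2)

κ_2 = K′′(0) = λ^(-2)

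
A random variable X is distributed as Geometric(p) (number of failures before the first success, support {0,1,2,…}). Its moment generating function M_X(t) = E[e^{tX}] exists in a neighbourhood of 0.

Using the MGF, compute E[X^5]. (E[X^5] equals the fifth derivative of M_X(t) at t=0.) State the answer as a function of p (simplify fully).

M_X(t) = p/(-(1 - p)*e^(t) + 1)
dM/dt = (-p^2*e^(t) + p*e^(t))/(p^2*e^(2*t) - 2*p*e^(2*t) + 2*p*e^(t) + e^(2*t) - 2*e^(t) + 1)

E[X^5] = d^5M/dt^5 |_{t=0} = -1 + 31/p - 180/p^2 + 390/p^3 - 360/p^4 + 120/p^5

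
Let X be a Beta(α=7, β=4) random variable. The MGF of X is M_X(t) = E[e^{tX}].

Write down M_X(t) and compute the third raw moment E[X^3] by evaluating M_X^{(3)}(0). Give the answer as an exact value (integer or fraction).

E[X^3] = M^(3)(0) = 42/143

M_X(t) = ₁F₁(7; 11; t)
M^(3)(t) = 42*₁F₁(10; 14; t)/143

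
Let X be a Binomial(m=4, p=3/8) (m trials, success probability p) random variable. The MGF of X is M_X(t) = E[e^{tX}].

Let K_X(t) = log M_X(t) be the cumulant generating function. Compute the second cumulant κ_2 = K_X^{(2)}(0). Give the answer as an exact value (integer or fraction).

κ_2 = D^2[K](0) = 15/16

M_X(t) = (3*e^(t)/8 + 5/8)^4
K_X(t) = log M_X(t) = 4*log(3*e^(t)/8 + 5/8)
D^2[K](t) = 60*e^(t)/(9*e^(2*t) + 30*e^(t) + 25)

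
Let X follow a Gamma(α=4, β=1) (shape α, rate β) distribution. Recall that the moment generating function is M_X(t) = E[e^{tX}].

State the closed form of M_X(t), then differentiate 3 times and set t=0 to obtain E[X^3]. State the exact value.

M_X(t) = (1 - t)^(-4)
M^(3)(t) = -120/(t^7 - 7*t^6 + 21*t^5 - 35*t^4 + 35*t^3 - 21*t^2 + 7*t - 1)

E[X^3] = M^(3)(0) = 120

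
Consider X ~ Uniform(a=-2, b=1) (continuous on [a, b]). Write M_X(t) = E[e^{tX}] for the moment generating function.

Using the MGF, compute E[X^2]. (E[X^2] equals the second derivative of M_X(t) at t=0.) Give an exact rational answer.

M_X(t) = (e^(t) - e^(-2*t))/(3*t)
M′(t) = (t*e^(3*t) + 2*t - e^(3*t) + 1)*e^(-2*t)/(3*t^2)
M′′(t) = (t^2*e^(3*t) - 4*t^2 - 2*t*e^(3*t) - 4*t + 2*e^(3*t) - 2)*e^(-2*t)/(3*t^3)

E[X^2] = M′′(0) = 1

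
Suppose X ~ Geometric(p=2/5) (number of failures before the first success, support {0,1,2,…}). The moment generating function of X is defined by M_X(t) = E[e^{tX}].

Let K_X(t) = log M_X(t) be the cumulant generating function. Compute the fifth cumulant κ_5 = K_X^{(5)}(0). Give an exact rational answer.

κ_5 = d^5K/dt^5 |_{t=0} = 690

M_X(t) = 2/(5*(1 - 3*e^(t)/5))
K_X(t) = log M_X(t) = -log(1 - 3*e^(t)/5) - log(5) + log(2)
dK/dt = -3*e^(t)/(3*e^(t) - 5)
d^2K/dt^2 = 15*e^(t)/(9*e^(2*t) - 30*e^(t) + 25)
d^3K/dt^3 = (-45*e^(2*t) - 75*e^(t))/(27*e^(3*t) - 135*e^(2*t) + 225*e^(t) - 125)
d^4K/dt^4 = (135*e^(3*t) + 900*e^(2*t) + 375*e^(t))/(81*e^(4*t) - 540*e^(3*t) + 1350*e^(2*t) - 1500*e^(t) + 625)
d^5K/dt^5 = (-405*e^(4*t) - 7425*e^(3*t) - 12375*e^(2*t) - 1875*e^(t))/(243*e^(5*t) - 2025*e^(4*t) + 6750*e^(3*t) - 11250*e^(2*t) + 9375*e^(t) - 3125)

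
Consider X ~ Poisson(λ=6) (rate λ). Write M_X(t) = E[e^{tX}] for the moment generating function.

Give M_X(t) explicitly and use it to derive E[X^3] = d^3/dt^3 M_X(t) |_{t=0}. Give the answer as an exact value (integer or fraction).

M_X(t) = e^(6*e^(t) - 6)
M′(t) = 6*e^(-6)*e^(t)*e^(6*e^(t))
M′′(t) = (36*e^(2*t)*e^(6*e^(t)) + 6*e^(t)*e^(6*e^(t)))*e^(-6)
M′′′(t) = (216*e^(3*t)*e^(6*e^(t)) + 108*e^(2*t)*e^(6*e^(t)) + 6*e^(t)*e^(6*e^(t)))*e^(-6)

E[X^3] = M′′′(0) = 330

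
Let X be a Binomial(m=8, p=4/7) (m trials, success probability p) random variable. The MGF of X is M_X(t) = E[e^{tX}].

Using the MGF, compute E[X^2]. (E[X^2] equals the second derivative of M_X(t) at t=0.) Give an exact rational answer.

M_X(t) = (4*e^(t)/7 + 3/7)^8

E[X^2] = d^2M/dt^2 |_{t=0} = 160/7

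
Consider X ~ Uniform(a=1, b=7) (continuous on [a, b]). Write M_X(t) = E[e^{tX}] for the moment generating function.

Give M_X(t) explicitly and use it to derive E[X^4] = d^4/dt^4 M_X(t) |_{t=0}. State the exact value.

E[X^4] = M^(4)(0) = 2801/5

M_X(t) = (e^(7*t) - e^(t))/(6*t)
M^(4)(t) = (2401*t^4*e^(7*t) - t^4*e^(t) - 1372*t^3*e^(7*t) + 4*t^3*e^(t) + 588*t^2*e^(7*t) - 12*t^2*e^(t) - 168*t*e^(7*t) + 24*t*e^(t) + 24*e^(7*t) - 24*e^(t))/(6*t^5)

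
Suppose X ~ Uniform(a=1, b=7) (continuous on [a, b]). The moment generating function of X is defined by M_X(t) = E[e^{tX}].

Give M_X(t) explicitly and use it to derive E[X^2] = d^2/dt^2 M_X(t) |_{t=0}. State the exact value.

M_X(t) = (e^(7*t) - e^(t))/(6*t)
D^2[M](t) = (49*t^2*e^(7*t) - t^2*e^(t) - 14*t*e^(7*t) + 2*t*e^(t) + 2*e^(7*t) - 2*e^(t))/(6*t^3)

E[X^2] = D^2[M](0) = 19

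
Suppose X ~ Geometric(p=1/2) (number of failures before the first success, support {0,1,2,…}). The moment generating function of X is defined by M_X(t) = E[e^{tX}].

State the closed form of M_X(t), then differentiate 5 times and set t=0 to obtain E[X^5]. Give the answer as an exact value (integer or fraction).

E[X^5] = D^5[M](0) = 541

M_X(t) = 1/(2*(1 - e^(t)/2))
D^5[M](t) = (e^(5*t) + 52*e^(4*t) + 264*e^(3*t) + 208*e^(2*t) + 16*e^(t))/(e^(6*t) - 12*e^(5*t) + 60*e^(4*t) - 160*e^(3*t) + 240*e^(2*t) - 192*e^(t) + 64)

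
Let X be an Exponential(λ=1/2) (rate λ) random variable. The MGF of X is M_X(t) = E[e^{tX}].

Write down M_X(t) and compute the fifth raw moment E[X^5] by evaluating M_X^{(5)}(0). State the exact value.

E[X^5] = d^5M/dt^5 |_{t=0} = 3840

M_X(t) = 1/(2*(1/2 - t))
dM/dt = 2/(4*t^2 - 4*t + 1)
d^2M/dt^2 = -8/(8*t^3 - 12*t^2 + 6*t - 1)
d^3M/dt^3 = 48/(16*t^4 - 32*t^3 + 24*t^2 - 8*t + 1)
d^4M/dt^4 = -384/(32*t^5 - 80*t^4 + 80*t^3 - 40*t^2 + 10*t - 1)
d^5M/dt^5 = 3840/(64*t^6 - 192*t^5 + 240*t^4 - 160*t^3 + 60*t^2 - 12*t + 1)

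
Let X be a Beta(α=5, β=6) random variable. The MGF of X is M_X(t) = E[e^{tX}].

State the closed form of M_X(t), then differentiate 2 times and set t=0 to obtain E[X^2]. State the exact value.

E[X^2] = M^(2)(0) = 5/22

M_X(t) = ₁F₁(5; 11; t)
M^(2)(t) = 5*₁F₁(7; 13; t)/22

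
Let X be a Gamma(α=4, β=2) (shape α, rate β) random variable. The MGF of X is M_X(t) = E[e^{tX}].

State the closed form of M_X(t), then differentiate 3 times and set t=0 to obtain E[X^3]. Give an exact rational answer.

M_X(t) = 16/(2 - t)^4
D^3[M](t) = -1920/(t^7 - 14*t^6 + 84*t^5 - 280*t^4 + 560*t^3 - 672*t^2 + 448*t - 128)

E[X^3] = D^3[M](0) = 15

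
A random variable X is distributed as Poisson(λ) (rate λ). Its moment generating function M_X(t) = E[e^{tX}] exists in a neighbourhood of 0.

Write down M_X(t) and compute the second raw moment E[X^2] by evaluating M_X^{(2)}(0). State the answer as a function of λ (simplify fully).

M_X(t) = e^(λ*(e^(t) - 1))
M′(t) = λ*e^(-λ)*e^(t)*e^(λ*e^(t))
M′′(t) = (λ^2*e^(2*t)*e^(λ*e^(t)) + λ*e^(t)*e^(λ*e^(t)))*e^(-λ)

E[X^2] = M′′(0) = λ*(λ + 1)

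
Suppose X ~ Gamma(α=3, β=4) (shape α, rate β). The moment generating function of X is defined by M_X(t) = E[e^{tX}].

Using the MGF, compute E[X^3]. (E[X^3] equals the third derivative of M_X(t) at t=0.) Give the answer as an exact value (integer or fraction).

E[X^3] = M′′′(0) = 15/16

M_X(t) = 64/(4 - t)^3
M′(t) = 192/(t^4 - 16*t^3 + 96*t^2 - 256*t + 256)
M′′(t) = -768/(t^5 - 20*t^4 + 160*t^3 - 640*t^2 + 1280*t - 1024)
M′′′(t) = 3840/(t^6 - 24*t^5 + 240*t^4 - 1280*t^3 + 3840*t^2 - 6144*t + 4096)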